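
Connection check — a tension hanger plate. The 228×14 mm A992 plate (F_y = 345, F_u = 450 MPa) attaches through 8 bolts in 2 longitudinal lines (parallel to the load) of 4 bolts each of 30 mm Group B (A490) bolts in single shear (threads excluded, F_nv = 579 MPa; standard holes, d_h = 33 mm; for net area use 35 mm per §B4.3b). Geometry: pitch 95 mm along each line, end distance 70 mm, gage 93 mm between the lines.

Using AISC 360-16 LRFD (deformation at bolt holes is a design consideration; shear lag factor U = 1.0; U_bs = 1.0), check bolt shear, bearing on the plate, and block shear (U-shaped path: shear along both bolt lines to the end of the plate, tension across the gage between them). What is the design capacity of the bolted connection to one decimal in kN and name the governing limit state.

1592.3 kN (block shear governs)

Bolt shear: A_b = π(30)²/4 = 706.86 mm². φR_n = 0.75 × 579 × 706.86 × 8 × 1 = 2455.6 kN.
Bearing (14 mm plate, F_u = 450 MPa): end bolts L_c = 70 − 33/2 = 53.5, R_n = min(1.2×53.5×14×450, 2.4×30×14×450) = 404.46 kN/bolt; interior L_c = 95 − 33 = 62, R_n = 453.6 kN/bolt. φR_n = 0.75 × (2×404.46 + 6×453.6) = 2647.9 kN.
Block shear: shear path 2×[70+3×95] = 2×355 mm, A_gv = 9940, A_nv = 2×(355 − 3.5×35)×14 = 6510 mm²; tension across gage: (93 − 1×35)×14 = 812 mm². R_n = min(0.6×450×6510, 0.6×345×9940) + 1.0×450×812 = min(1757.7, 2057.6) + 365.4 = 2123.1 kN. φR_n = 0.75 × 2123.1 = 1592.3 kN.
Governing: min(2455.6, 2647.9, 1592.3) = 1592.3 kN → block shear.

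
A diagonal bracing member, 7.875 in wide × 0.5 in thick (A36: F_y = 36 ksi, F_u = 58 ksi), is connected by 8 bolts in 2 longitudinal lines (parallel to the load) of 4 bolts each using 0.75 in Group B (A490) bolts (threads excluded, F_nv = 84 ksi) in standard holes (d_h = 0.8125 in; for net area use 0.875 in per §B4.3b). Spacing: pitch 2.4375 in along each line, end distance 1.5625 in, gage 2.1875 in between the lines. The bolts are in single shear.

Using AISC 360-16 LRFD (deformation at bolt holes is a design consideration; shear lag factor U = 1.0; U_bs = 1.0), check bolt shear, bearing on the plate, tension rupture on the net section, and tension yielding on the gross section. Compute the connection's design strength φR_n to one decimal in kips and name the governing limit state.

Bolt shear: A_b = π(0.75)²/4 = 0.44179 in². φR_n = 0.75 × 84 × 0.44179 × 8 × 1 = 222.7 kips.
Bearing (0.5 in plate, F_u = 58 ksi): end bolts L_c = 1.5625 − 0.8125/2 = 1.15625, R_n = min(1.2×1.15625×0.5×58, 2.4×0.75×0.5×58) = 40.238 kips/bolt; interior L_c = 2.4375 − 0.8125 = 1.625, R_n = 52.2 kips/bolt. φR_n = 0.75 × (2×40.238 + 6×52.2) = 295.3 kips.
Tension rupture (net): A_n = (7.875 − 2×0.875)×0.5 = 3.0625 in² (U = 1.0, A_e = A_n). φR_n = 0.75 × 58 × 3.0625 = 133.2 kips.
Tension yield (gross): A_g = 7.875×0.5 = 3.9375 in². φR_n = 0.90 × 36 × 3.9375 = 127.6 kips.
Governing: min(222.7, 295.3, 133.2, 127.6) = 127.6 kips → gross-section yield.

127.6 kips (gross-section yield governs)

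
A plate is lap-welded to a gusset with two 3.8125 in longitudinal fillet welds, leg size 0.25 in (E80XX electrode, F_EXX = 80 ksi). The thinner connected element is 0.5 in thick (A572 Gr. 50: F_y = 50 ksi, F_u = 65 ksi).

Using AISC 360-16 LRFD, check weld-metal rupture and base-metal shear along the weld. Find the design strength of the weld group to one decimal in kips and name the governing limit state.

Weld metal: throat = 0.707×0.25 = 0.17675 in, L = 2×3.8125 = 7.625 in. φR_n = 0.75 × 0.6 × 80 × 0.17675 × 7.625 = 48.5 kips.
Base metal shear (0.5 in plate): yield φR_n = 1.0×0.6×50×0.5×7.625 = 114.4 kips; rupture φR_n = 0.75×0.6×65×0.5×7.625 = 111.5 kips; take 111.5 kips (rupture).
Governing: min(48.5, 111.5) = 48.5 kips → weld metal.

48.5 kips (weld metal governs)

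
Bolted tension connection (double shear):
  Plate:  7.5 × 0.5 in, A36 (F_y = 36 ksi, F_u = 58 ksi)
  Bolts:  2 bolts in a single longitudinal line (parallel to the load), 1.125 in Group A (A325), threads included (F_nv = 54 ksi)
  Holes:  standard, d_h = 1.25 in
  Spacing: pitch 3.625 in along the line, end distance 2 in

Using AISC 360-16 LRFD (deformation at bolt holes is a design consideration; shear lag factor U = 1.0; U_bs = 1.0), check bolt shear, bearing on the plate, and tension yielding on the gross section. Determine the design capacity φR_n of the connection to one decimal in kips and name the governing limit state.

Bolt shear: A_b = π(1.125)²/4 = 0.99402 in². φR_n = 0.75 × 54 × 0.99402 × 2 × 2 = 161.0 kips.
Bearing (0.5 in plate, F_u = 58 ksi): end bolts L_c = 2 − 1.25/2 = 1.375, R_n = min(1.2×1.375×0.5×58, 2.4×1.125×0.5×58) = 47.85 kips/bolt; interior L_c = 3.625 − 1.25 = 2.375, R_n = 78.3 kips/bolt. φR_n = 0.75 × (1×47.85 + 1×78.3) = 94.6 kips.
Tension yield (gross): A_g = 7.5×0.5 = 3.75 in². φR_n = 0.90 × 36 × 3.75 = 121.5 kips.
Governing: min(161.0, 94.6, 121.5) = 94.6 kips → bearing.

94.6 kips (bearing governs)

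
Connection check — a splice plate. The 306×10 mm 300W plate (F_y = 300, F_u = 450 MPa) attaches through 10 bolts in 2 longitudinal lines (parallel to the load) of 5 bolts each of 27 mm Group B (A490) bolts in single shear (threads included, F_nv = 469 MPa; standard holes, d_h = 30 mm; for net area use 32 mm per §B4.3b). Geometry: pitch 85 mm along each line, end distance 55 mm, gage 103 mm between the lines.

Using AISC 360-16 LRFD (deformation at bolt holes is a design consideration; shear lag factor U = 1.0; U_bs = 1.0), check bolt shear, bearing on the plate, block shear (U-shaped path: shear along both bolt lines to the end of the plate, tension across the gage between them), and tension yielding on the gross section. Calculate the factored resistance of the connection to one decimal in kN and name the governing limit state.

826.2 kN (gross-section yield governs)

Bolt shear: A_b = π(27)²/4 = 572.56 mm². φR_n = 0.75 × 469 × 572.56 × 10 × 1 = 2014.0 kN.
Bearing (10 mm plate, F_u = 450 MPa): end bolts L_c = 55 − 30/2 = 40, R_n = min(1.2×40×10×450, 2.4×27×10×450) = 216 kN/bolt; interior L_c = 85 − 30 = 55, R_n = 291.6 kN/bolt. φR_n = 0.75 × (2×216 + 8×291.6) = 2073.6 kN.
Block shear: shear path 2×[55+4×85] = 2×395 mm, A_gv = 7900, A_nv = 2×(395 − 4.5×32)×10 = 5020 mm²; tension across gage: (103 − 1×32)×10 = 710 mm². R_n = min(0.6×450×5020, 0.6×300×7900) + 1.0×450×710 = min(1355.4, 1422) + 319.5 = 1674.9 kN. φR_n = 0.75 × 1674.9 = 1256.2 kN.
Tension yield (gross): A_g = 306×10 = 3060 mm². φR_n = 0.90 × 300 × 3060 = 826.2 kN.
Governing: min(2014.0, 2073.6, 1256.2, 826.2) = 826.2 kN → gross-section yield.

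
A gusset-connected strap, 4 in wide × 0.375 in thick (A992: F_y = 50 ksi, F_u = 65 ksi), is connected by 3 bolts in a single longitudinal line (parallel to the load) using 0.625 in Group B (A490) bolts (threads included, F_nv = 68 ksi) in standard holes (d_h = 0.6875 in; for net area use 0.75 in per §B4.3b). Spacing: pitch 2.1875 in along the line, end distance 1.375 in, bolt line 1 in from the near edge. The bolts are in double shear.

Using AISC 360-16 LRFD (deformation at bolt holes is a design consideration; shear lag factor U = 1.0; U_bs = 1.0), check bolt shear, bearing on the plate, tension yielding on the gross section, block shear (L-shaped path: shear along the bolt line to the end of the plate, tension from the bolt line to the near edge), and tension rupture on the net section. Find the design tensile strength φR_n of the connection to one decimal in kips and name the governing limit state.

53.9 kips (block shear governs)

Bolt shear: A_b = π(0.625)²/4 = 0.3068 in². φR_n = 0.75 × 68 × 0.3068 × 3 × 2 = 93.9 kips.
Bearing (0.375 in plate, F_u = 65 ksi): end bolts L_c = 1.375 − 0.6875/2 = 1.03125, R_n = min(1.2×1.03125×0.375×65, 2.4×0.625×0.375×65) = 30.164 kips/bolt; interior L_c = 2.1875 − 0.6875 = 1.5, R_n = 36.563 kips/bolt. φR_n = 0.75 × (1×30.164 + 2×36.563) = 77.5 kips.
Tension yield (gross): A_g = 4×0.375 = 1.5 in². φR_n = 0.90 × 50 × 1.5 = 67.5 kips.
Block shear: shear path 1×[1.375+2×2.1875] = 1×5.75 in, A_gv = 2.1563, A_nv = 1×(5.75 − 2.5×0.75)×0.375 = 1.4531 in²; tension to near edge: (1 − 0.5×0.75)×0.375 = 0.23438 in². R_n = min(0.6×65×1.4531, 0.6×50×2.1563) + 1.0×65×0.23438 = min(56.671, 64.689) + 15.235 = 71.906 kips. φR_n = 0.75 × 71.906 = 53.9 kips.
Tension rupture (net): A_n = (4 − 1×0.75)×0.375 = 1.2188 in² (U = 1.0, A_e = A_n). φR_n = 0.75 × 65 × 1.2188 = 59.4 kips.
Governing: min(93.9, 77.5, 67.5, 53.9, 59.4) = 53.9 kips → block shear.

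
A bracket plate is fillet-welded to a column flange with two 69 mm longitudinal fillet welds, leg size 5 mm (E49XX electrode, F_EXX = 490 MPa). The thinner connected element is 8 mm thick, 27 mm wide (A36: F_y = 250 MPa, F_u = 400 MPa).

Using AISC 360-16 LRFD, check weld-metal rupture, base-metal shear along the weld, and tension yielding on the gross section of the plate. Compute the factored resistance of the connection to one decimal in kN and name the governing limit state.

48.6 kN (gross-section yield governs)

Weld metal: throat = 0.707×5 = 3.535 mm, L = 2×69 = 138 mm. φR_n = 0.75 × 0.6 × 490 × 3.535 × 138 = 107.6 kN.
Base metal shear (8 mm plate): yield φR_n = 1.0×0.6×250×8×138 = 165.6 kN; rupture φR_n = 0.75×0.6×400×8×138 = 198.7 kN; take 165.6 kN (yield).
Tension yield (gross): A_g = 27×8 = 216 mm². φR_n = 0.90 × 250 × 216 = 48.6 kN.
Governing: min(107.6, 165.6, 48.6) = 48.6 kN → gross-section yield.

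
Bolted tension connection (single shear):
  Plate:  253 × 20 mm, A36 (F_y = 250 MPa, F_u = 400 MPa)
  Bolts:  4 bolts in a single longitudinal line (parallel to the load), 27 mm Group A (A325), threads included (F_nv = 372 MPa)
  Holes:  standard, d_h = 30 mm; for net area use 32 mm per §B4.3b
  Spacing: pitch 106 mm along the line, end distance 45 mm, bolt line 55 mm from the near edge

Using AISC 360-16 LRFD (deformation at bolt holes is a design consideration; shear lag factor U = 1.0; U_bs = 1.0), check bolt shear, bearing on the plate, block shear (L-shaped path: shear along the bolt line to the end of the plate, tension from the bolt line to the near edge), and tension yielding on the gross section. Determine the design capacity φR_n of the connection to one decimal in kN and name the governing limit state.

Bolt shear: A_b = π(27)²/4 = 572.56 mm². φR_n = 0.75 × 372 × 572.56 × 4 × 1 = 639.0 kN.
Bearing (20 mm plate, F_u = 400 MPa): end bolts L_c = 45 − 30/2 = 30, R_n = min(1.2×30×20×400, 2.4×27×20×400) = 288 kN/bolt; interior L_c = 106 − 30 = 76, R_n = 518.4 kN/bolt. φR_n = 0.75 × (1×288 + 3×518.4) = 1382.4 kN.
Block shear: shear path 1×[45+3×106] = 1×363 mm, A_gv = 7260, A_nv = 1×(363 − 3.5×32)×20 = 5020 mm²; tension to near edge: (55 − 0.5×32)×20 = 780 mm². R_n = min(0.6×400×5020, 0.6×250×7260) + 1.0×400×780 = min(1204.8, 1089) + 312 = 1401 kN. φR_n = 0.75 × 1401 = 1050.8 kN.
Tension yield (gross): A_g = 253×20 = 5060 mm². φR_n = 0.90 × 250 × 5060 = 1138.5 kN.
Governing: min(639.0, 1382.4, 1050.8, 1138.5) = 639.0 kN → bolt shear.

639.0 kN (bolt shear governs)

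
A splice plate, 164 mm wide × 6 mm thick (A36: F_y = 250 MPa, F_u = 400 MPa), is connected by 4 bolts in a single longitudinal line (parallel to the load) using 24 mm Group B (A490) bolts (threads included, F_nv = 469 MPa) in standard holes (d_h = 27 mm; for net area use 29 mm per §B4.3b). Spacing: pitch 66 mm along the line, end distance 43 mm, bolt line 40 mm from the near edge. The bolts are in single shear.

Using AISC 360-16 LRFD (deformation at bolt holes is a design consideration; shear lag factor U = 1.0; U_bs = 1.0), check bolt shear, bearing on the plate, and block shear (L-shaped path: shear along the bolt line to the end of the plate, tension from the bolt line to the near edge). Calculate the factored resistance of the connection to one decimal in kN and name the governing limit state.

196.6 kN (block shear governs)

Bolt shear: A_b = π(24)²/4 = 452.39 mm². φR_n = 0.75 × 469 × 452.39 × 4 × 1 = 636.5 kN.
Bearing (6 mm plate, F_u = 400 MPa): end bolts L_c = 43 − 27/2 = 29.5, R_n = min(1.2×29.5×6×400, 2.4×24×6×400) = 84.96 kN/bolt; interior L_c = 66 − 27 = 39, R_n = 112.32 kN/bolt. φR_n = 0.75 × (1×84.96 + 3×112.32) = 316.4 kN.
Block shear: shear path 1×[43+3×66] = 1×241 mm, A_gv = 1446, A_nv = 1×(241 − 3.5×29)×6 = 837 mm²; tension to near edge: (40 − 0.5×29)×6 = 153 mm². R_n = min(0.6×400×837, 0.6×250×1446) + 1.0×400×153 = min(200.88, 216.9) + 61.2 = 262.08 kN. φR_n = 0.75 × 262.08 = 196.6 kN.
Governing: min(636.5, 316.4, 196.6) = 196.6 kN → block shear.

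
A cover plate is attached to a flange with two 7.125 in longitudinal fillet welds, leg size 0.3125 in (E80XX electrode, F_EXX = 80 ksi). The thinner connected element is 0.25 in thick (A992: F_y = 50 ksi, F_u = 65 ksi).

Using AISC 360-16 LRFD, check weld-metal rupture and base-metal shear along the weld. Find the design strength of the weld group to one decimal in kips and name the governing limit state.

104.2 kips (base-metal shear governs)

Weld metal: throat = 0.707×0.3125 = 0.22094 in, L = 2×7.125 = 14.25 in. φR_n = 0.75 × 0.6 × 80 × 0.22094 × 14.25 = 113.3 kips.
Base metal shear (0.25 in plate): yield φR_n = 1.0×0.6×50×0.25×14.25 = 106.9 kips; rupture φR_n = 0.75×0.6×65×0.25×14.25 = 104.2 kips; take 104.2 kips (rupture).
Governing: min(113.3, 104.2) = 104.2 kips → base-metal shear.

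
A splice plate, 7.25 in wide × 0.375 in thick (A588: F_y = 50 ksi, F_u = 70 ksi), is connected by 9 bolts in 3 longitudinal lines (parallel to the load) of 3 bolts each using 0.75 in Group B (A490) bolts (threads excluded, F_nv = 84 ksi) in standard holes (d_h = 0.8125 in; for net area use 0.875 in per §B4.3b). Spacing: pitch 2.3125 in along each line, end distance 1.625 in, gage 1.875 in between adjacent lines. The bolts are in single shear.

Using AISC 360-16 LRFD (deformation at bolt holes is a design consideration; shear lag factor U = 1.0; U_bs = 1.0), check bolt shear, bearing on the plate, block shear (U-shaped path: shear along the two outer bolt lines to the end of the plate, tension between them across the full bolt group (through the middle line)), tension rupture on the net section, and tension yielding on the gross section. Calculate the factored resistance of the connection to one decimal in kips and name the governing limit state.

Bolt shear: A_b = π(0.75)²/4 = 0.44179 in². φR_n = 0.75 × 84 × 0.44179 × 9 × 1 = 250.5 kips.
Bearing (0.375 in plate, F_u = 70 ksi): end bolts L_c = 1.625 − 0.8125/2 = 1.21875, R_n = min(1.2×1.21875×0.375×70, 2.4×0.75×0.375×70) = 38.391 kips/bolt; interior L_c = 2.3125 − 0.8125 = 1.5, R_n = 47.25 kips/bolt. φR_n = 0.75 × (3×38.391 + 6×47.25) = 299.0 kips.
Block shear: shear path 2×[1.625+2×2.3125] = 2×6.25 in, A_gv = 4.6875, A_nv = 2×(6.25 − 2.5×0.875)×0.375 = 3.0469 in²; tension across gage: (3.75 − 2×0.875)×0.375 = 0.75 in². R_n = min(0.6×70×3.0469, 0.6×50×4.6875) + 1.0×70×0.75 = min(127.97, 140.63) + 52.5 = 180.47 kips. φR_n = 0.75 × 180.47 = 135.4 kips.
Tension rupture (net): A_n = (7.25 − 3×0.875)×0.375 = 1.7344 in² (U = 1.0, A_e = A_n). φR_n = 0.75 × 70 × 1.7344 = 91.1 kips.
Tension yield (gross): A_g = 7.25×0.375 = 2.7188 in². φR_n = 0.90 × 50 × 2.7188 = 122.3 kips.
Governing: min(250.5, 299.0, 135.4, 91.1, 122.3) = 91.1 kips → net-section rupture.

91.1 kips (net-section rupture governs)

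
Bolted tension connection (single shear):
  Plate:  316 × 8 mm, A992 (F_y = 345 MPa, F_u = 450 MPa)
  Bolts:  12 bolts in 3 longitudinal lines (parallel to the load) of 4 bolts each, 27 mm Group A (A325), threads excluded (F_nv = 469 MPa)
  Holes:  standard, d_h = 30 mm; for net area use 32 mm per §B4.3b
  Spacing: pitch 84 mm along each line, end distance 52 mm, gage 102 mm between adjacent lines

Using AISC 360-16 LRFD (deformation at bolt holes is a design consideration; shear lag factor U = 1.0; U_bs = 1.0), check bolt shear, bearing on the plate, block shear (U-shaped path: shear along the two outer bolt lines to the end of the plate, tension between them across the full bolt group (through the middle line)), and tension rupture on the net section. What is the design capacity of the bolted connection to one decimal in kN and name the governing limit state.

Bolt shear: A_b = π(27)²/4 = 572.56 mm². φR_n = 0.75 × 469 × 572.56 × 12 × 1 = 2416.8 kN.
Bearing (8 mm plate, F_u = 450 MPa): end bolts L_c = 52 − 30/2 = 37, R_n = min(1.2×37×8×450, 2.4×27×8×450) = 159.84 kN/bolt; interior L_c = 84 − 30 = 54, R_n = 233.28 kN/bolt. φR_n = 0.75 × (3×159.84 + 9×233.28) = 1934.3 kN.
Block shear: shear path 2×[52+3×84] = 2×304 mm, A_gv = 4864, A_nv = 2×(304 − 3.5×32)×8 = 3072 mm²; tension across gage: (204 − 2×32)×8 = 1120 mm². R_n = min(0.6×450×3072, 0.6×345×4864) + 1.0×450×1120 = min(829.44, 1006.8) + 504 = 1333.4 kN. φR_n = 0.75 × 1333.4 = 1000.1 kN.
Tension rupture (net): A_n = (316 − 3×32)×8 = 1760 mm² (U = 1.0, A_e = A_n). φR_n = 0.75 × 450 × 1760 = 594.0 kN.
Governing: min(2416.8, 1934.3, 1000.1, 594.0) = 594.0 kN → net-section rupture.

594.0 kN (net-section rupture governs)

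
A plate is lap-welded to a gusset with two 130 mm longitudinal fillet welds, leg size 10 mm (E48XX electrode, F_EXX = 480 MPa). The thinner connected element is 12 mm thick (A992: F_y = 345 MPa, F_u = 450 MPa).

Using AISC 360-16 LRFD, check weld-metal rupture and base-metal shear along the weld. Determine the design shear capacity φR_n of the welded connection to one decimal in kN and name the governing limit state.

397.1 kN (weld metal governs)

Weld metal: throat = 0.707×10 = 7.07 mm, L = 2×130 = 260 mm. φR_n = 0.75 × 0.6 × 480 × 7.07 × 260 = 397.1 kN.
Base metal shear (12 mm plate): yield φR_n = 1.0×0.6×345×12×260 = 645.8 kN; rupture φR_n = 0.75×0.6×450×12×260 = 631.8 kN; take 631.8 kN (rupture).
Governing: min(397.1, 631.8) = 397.1 kN → weld metal.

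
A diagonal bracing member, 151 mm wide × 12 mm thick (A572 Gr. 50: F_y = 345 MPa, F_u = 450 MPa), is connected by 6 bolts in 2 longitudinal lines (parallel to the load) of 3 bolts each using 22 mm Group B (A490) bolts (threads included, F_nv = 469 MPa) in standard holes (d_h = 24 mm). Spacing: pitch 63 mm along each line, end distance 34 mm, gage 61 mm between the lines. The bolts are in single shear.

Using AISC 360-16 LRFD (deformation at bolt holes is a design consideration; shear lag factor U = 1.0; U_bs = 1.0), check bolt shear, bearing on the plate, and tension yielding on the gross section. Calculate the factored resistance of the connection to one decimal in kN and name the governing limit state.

Bolt shear: A_b = π(22)²/4 = 380.13 mm². φR_n = 0.75 × 469 × 380.13 × 6 × 1 = 802.3 kN.
Bearing (12 mm plate, F_u = 450 MPa): end bolts L_c = 34 − 24/2 = 22, R_n = min(1.2×22×12×450, 2.4×22×12×450) = 142.56 kN/bolt; interior L_c = 63 − 24 = 39, R_n = 252.72 kN/bolt. φR_n = 0.75 × (2×142.56 + 4×252.72) = 972.0 kN.
Tension yield (gross): A_g = 151×12 = 1812 mm². φR_n = 0.90 × 345 × 1812 = 562.6 kN.
Governing: min(802.3, 972.0, 562.6) = 562.6 kN → gross-section yield.

562.6 kN (gross-section yield governs)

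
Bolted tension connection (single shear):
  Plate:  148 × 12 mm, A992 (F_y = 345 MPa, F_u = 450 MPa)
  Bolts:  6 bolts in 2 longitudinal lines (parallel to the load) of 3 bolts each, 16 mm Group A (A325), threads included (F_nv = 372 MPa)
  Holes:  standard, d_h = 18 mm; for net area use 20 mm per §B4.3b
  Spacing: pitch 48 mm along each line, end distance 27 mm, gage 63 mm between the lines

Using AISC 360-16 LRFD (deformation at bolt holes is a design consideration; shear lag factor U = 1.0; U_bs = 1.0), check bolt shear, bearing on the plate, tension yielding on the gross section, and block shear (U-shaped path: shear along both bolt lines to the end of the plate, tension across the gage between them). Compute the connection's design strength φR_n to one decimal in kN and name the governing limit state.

336.6 kN (bolt shear governs)

Bolt shear: A_b = π(16)²/4 = 201.06 mm². φR_n = 0.75 × 372 × 201.06 × 6 × 1 = 336.6 kN.
Bearing (12 mm plate, F_u = 450 MPa): end bolts L_c = 27 − 18/2 = 18, R_n = min(1.2×18×12×450, 2.4×16×12×450) = 116.64 kN/bolt; interior L_c = 48 − 18 = 30, R_n = 194.4 kN/bolt. φR_n = 0.75 × (2×116.64 + 4×194.4) = 758.2 kN.
Tension yield (gross): A_g = 148×12 = 1776 mm². φR_n = 0.90 × 345 × 1776 = 551.4 kN.
Block shear: shear path 2×[27+2×48] = 2×123 mm, A_gv = 2952, A_nv = 2×(123 − 2.5×20)×12 = 1752 mm²; tension across gage: (63 − 1×20)×12 = 516 mm². R_n = min(0.6×450×1752, 0.6×345×2952) + 1.0×450×516 = min(473.04, 611.06) + 232.2 = 705.24 kN. φR_n = 0.75 × 705.24 = 528.9 kN.
Governing: min(336.6, 758.2, 551.4, 528.9) = 336.6 kN → bolt shear.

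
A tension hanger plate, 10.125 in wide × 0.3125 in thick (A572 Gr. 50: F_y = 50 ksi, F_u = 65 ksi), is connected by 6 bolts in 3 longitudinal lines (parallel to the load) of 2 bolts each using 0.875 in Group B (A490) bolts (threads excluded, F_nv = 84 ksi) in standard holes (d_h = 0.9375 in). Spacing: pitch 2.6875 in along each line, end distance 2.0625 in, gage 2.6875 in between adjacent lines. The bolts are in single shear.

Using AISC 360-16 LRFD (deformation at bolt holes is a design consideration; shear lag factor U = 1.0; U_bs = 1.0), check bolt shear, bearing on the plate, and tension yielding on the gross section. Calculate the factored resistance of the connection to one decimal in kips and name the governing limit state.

142.4 kips (gross-section yield governs)

Bolt shear: A_b = π(0.875)²/4 = 0.60132 in². φR_n = 0.75 × 84 × 0.60132 × 6 × 1 = 227.3 kips.
Bearing (0.3125 in plate, F_u = 65 ksi): end bolts L_c = 2.0625 − 0.9375/2 = 1.59375, R_n = min(1.2×1.59375×0.3125×65, 2.4×0.875×0.3125×65) = 38.848 kips/bolt; interior L_c = 2.6875 − 0.9375 = 1.75, R_n = 42.656 kips/bolt. φR_n = 0.75 × (3×38.848 + 3×42.656) = 183.4 kips.
Tension yield (gross): A_g = 10.125×0.3125 = 3.1641 in². φR_n = 0.90 × 50 × 3.1641 = 142.4 kips.
Governing: min(227.3, 183.4, 142.4) = 142.4 kips → gross-section yield.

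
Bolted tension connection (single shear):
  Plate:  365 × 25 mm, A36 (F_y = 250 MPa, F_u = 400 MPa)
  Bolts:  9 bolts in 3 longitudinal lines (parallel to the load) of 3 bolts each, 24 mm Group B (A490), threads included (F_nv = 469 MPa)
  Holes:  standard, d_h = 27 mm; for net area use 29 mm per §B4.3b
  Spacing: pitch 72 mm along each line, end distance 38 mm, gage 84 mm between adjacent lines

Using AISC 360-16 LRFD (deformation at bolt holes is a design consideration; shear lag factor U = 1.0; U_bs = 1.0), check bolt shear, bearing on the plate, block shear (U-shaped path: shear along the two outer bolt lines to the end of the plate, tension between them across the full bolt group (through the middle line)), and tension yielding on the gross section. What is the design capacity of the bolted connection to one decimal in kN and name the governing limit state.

1432.2 kN (bolt shear governs)

Bolt shear: A_b = π(24)²/4 = 452.39 mm². φR_n = 0.75 × 469 × 452.39 × 9 × 1 = 1432.2 kN.
Bearing (25 mm plate, F_u = 400 MPa): end bolts L_c = 38 − 27/2 = 24.5, R_n = min(1.2×24.5×25×400, 2.4×24×25×400) = 294 kN/bolt; interior L_c = 72 − 27 = 45, R_n = 540 kN/bolt. φR_n = 0.75 × (3×294 + 6×540) = 3091.5 kN.
Block shear: shear path 2×[38+2×72] = 2×182 mm, A_gv = 9100, A_nv = 2×(182 − 2.5×29)×25 = 5475 mm²; tension across gage: (168 − 2×29)×25 = 2750 mm². R_n = min(0.6×400×5475, 0.6×250×9100) + 1.0×400×2750 = min(1314, 1365) + 1100 = 2414 kN. φR_n = 0.75 × 2414 = 1810.5 kN.
Tension yield (gross): A_g = 365×25 = 9125 mm². φR_n = 0.90 × 250 × 9125 = 2053.1 kN.
Governing: min(1432.2, 3091.5, 1810.5, 2053.1) = 1432.2 kN → bolt shear.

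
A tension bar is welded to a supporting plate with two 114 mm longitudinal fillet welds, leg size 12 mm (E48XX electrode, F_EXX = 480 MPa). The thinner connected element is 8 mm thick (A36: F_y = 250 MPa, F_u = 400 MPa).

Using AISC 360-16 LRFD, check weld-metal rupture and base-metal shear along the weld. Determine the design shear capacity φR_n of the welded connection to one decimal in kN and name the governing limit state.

Weld metal: throat = 0.707×12 = 8.484 mm, L = 2×114 = 228 mm. φR_n = 0.75 × 0.6 × 480 × 8.484 × 228 = 417.8 kN.
Base metal shear (8 mm plate): yield φR_n = 1.0×0.6×250×8×228 = 273.6 kN; rupture φR_n = 0.75×0.6×400×8×228 = 328.3 kN; take 273.6 kN (yield).
Governing: min(417.8, 273.6) = 273.6 kN → base-metal shear.

273.6 kN (base-metal shear governs)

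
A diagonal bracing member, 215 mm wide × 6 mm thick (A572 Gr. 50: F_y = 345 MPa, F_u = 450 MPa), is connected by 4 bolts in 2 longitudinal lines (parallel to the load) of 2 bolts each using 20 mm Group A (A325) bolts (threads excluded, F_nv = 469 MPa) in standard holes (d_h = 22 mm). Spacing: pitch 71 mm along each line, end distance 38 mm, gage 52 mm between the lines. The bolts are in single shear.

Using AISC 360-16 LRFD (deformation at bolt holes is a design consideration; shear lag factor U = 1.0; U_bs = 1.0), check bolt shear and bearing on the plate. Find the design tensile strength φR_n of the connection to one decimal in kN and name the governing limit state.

Bolt shear: A_b = π(20)²/4 = 314.16 mm². φR_n = 0.75 × 469 × 314.16 × 4 × 1 = 442.0 kN.
Bearing (6 mm plate, F_u = 450 MPa): end bolts L_c = 38 − 22/2 = 27, R_n = min(1.2×27×6×450, 2.4×20×6×450) = 87.48 kN/bolt; interior L_c = 71 − 22 = 49, R_n = 129.6 kN/bolt. φR_n = 0.75 × (2×87.48 + 2×129.6) = 325.6 kN.
Governing: min(442.0, 325.6) = 325.6 kN → bearing.

325.6 kN (bearing governs)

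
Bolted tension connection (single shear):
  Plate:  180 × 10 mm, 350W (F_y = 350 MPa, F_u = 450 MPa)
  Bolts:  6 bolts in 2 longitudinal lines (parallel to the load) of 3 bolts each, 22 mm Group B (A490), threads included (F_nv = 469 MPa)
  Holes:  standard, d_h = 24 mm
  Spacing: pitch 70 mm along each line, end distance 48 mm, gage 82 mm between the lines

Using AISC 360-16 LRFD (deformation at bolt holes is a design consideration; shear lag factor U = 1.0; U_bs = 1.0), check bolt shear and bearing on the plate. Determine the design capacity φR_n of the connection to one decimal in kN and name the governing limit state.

Bolt shear: A_b = π(22)²/4 = 380.13 mm². φR_n = 0.75 × 469 × 380.13 × 6 × 1 = 802.3 kN.
Bearing (10 mm plate, F_u = 450 MPa): end bolts L_c = 48 − 24/2 = 36, R_n = min(1.2×36×10×450, 2.4×22×10×450) = 194.4 kN/bolt; interior L_c = 70 − 24 = 46, R_n = 237.6 kN/bolt. φR_n = 0.75 × (2×194.4 + 4×237.6) = 1004.4 kN.
Governing: min(802.3, 1004.4) = 802.3 kN → bolt shear.

802.3 kN (bolt shear governs)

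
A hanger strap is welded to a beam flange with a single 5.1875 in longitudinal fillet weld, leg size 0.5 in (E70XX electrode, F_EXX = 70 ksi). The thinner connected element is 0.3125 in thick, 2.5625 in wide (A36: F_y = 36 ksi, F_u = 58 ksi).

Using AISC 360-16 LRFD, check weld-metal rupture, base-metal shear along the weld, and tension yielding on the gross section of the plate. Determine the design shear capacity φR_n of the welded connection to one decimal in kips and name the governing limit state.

Weld metal: throat = 0.707×0.5 = 0.3535 in, L = 5.1875 in. φR_n = 0.75 × 0.6 × 70 × 0.3535 × 5.1875 = 57.8 kips.
Base metal shear (0.3125 in plate): yield φR_n = 1.0×0.6×36×0.3125×5.1875 = 35.0 kips; rupture φR_n = 0.75×0.6×58×0.3125×5.1875 = 42.3 kips; take 35.0 kips (yield).
Tension yield (gross): A_g = 2.5625×0.3125 = 0.80078 in². φR_n = 0.90 × 36 × 0.80078 = 25.9 kips.
Governing: min(57.8, 35.0, 25.9) = 25.9 kips → gross-section yield.

25.9 kips (gross-section yield governs)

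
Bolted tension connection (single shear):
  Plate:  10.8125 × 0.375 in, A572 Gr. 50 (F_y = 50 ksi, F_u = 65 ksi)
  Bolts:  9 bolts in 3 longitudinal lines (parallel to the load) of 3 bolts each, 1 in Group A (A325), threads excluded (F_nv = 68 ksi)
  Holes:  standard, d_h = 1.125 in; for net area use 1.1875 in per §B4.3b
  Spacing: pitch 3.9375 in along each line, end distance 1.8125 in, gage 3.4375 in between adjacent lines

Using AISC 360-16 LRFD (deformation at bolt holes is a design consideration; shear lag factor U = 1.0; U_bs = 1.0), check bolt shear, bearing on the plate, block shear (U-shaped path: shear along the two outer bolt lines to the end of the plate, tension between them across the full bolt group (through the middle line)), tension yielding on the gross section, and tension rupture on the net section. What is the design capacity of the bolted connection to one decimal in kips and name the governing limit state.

Bolt shear: A_b = π(1)²/4 = 0.7854 in². φR_n = 0.75 × 68 × 0.7854 × 9 × 1 = 360.5 kips.
Bearing (0.375 in plate, F_u = 65 ksi): end bolts L_c = 1.8125 − 1.125/2 = 1.25, R_n = min(1.2×1.25×0.375×65, 2.4×1×0.375×65) = 36.563 kips/bolt; interior L_c = 3.9375 − 1.125 = 2.8125, R_n = 58.5 kips/bolt. φR_n = 0.75 × (3×36.563 + 6×58.5) = 345.5 kips.
Block shear: shear path 2×[1.8125+2×3.9375] = 2×9.6875 in, A_gv = 7.2656, A_nv = 2×(9.6875 − 2.5×1.1875)×0.375 = 5.0391 in²; tension across gage: (6.875 − 2×1.1875)×0.375 = 1.6875 in². R_n = min(0.6×65×5.0391, 0.6×50×7.2656) + 1.0×65×1.6875 = min(196.52, 217.97) + 109.69 = 306.21 kips. φR_n = 0.75 × 306.21 = 229.7 kips.
Tension yield (gross): A_g = 10.8125×0.375 = 4.0547 in². φR_n = 0.90 × 50 × 4.0547 = 182.5 kips.
Tension rupture (net): A_n = (10.8125 − 3×1.1875)×0.375 = 2.7188 in² (U = 1.0, A_e = A_n). φR_n = 0.75 × 65 × 2.7188 = 132.5 kips.
Governing: min(360.5, 345.5, 229.7, 182.5, 132.5) = 132.5 kips → net-section rupture.

132.5 kips (net-section rupture governs)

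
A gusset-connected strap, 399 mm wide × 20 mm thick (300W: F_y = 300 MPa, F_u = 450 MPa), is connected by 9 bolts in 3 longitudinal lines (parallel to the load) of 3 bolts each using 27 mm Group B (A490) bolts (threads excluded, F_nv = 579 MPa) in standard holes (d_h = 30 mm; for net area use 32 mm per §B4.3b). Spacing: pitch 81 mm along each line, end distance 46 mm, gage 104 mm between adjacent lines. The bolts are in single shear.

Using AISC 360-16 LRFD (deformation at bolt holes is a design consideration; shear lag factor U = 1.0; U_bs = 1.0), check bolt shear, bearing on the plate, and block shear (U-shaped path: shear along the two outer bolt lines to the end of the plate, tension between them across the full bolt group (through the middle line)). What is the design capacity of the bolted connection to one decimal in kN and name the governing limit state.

Bolt shear: A_b = π(27)²/4 = 572.56 mm². φR_n = 0.75 × 579 × 572.56 × 9 × 1 = 2237.7 kN.
Bearing (20 mm plate, F_u = 450 MPa): end bolts L_c = 46 − 30/2 = 31, R_n = min(1.2×31×20×450, 2.4×27×20×450) = 334.8 kN/bolt; interior L_c = 81 − 30 = 51, R_n = 550.8 kN/bolt. φR_n = 0.75 × (3×334.8 + 6×550.8) = 3231.9 kN.
Block shear: shear path 2×[46+2×81] = 2×208 mm, A_gv = 8320, A_nv = 2×(208 − 2.5×32)×20 = 5120 mm²; tension across gage: (208 − 2×32)×20 = 2880 mm². R_n = min(0.6×450×5120, 0.6×300×8320) + 1.0×450×2880 = min(1382.4, 1497.6) + 1296 = 2678.4 kN. φR_n = 0.75 × 2678.4 = 2008.8 kN.
Governing: min(2237.7, 3231.9, 2008.8) = 2008.8 kN → block shear.

2008.8 kN (block shear governs)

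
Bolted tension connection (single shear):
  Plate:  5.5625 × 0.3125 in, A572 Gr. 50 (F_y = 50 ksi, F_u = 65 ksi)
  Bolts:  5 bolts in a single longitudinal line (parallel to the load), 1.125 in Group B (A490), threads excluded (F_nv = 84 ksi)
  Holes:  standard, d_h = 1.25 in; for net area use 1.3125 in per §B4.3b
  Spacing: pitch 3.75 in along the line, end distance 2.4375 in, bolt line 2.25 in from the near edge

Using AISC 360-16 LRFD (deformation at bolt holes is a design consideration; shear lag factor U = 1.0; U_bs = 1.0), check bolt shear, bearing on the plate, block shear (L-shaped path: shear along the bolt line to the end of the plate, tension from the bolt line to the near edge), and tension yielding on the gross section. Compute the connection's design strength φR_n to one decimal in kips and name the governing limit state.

Bolt shear: A_b = π(1.125)²/4 = 0.99402 in². φR_n = 0.75 × 84 × 0.99402 × 5 × 1 = 313.1 kips.
Bearing (0.3125 in plate, F_u = 65 ksi): end bolts L_c = 2.4375 − 1.25/2 = 1.8125, R_n = min(1.2×1.8125×0.3125×65, 2.4×1.125×0.3125×65) = 44.18 kips/bolt; interior L_c = 3.75 − 1.25 = 2.5, R_n = 54.844 kips/bolt. φR_n = 0.75 × (1×44.18 + 4×54.844) = 197.7 kips.
Block shear: shear path 1×[2.4375+4×3.75] = 1×17.4375 in, A_gv = 5.4492, A_nv = 1×(17.4375 − 4.5×1.3125)×0.3125 = 3.6035 in²; tension to near edge: (2.25 − 0.5×1.3125)×0.3125 = 0.49805 in². R_n = min(0.6×65×3.6035, 0.6×50×5.4492) + 1.0×65×0.49805 = min(140.54, 163.48) + 32.373 = 172.91 kips. φR_n = 0.75 × 172.91 = 129.7 kips.
Tension yield (gross): A_g = 5.5625×0.3125 = 1.7383 in². φR_n = 0.90 × 50 × 1.7383 = 78.2 kips.
Governing: min(313.1, 197.7, 129.7, 78.2) = 78.2 kips → gross-section yield.

78.2 kips (gross-section yield governs)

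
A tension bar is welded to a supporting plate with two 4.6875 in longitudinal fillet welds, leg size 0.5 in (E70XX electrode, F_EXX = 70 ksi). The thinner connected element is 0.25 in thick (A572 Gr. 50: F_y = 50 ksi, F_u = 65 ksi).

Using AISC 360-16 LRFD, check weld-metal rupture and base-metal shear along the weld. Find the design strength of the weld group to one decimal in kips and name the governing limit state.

68.6 kips (base-metal shear governs)

Weld metal: throat = 0.707×0.5 = 0.3535 in, L = 2×4.6875 = 9.375 in. φR_n = 0.75 × 0.6 × 70 × 0.3535 × 9.375 = 104.4 kips.
Base metal shear (0.25 in plate): yield φR_n = 1.0×0.6×50×0.25×9.375 = 70.3 kips; rupture φR_n = 0.75×0.6×65×0.25×9.375 = 68.6 kips; take 68.6 kips (rupture).
Governing: min(104.4, 68.6) = 68.6 kips → base-metal shear.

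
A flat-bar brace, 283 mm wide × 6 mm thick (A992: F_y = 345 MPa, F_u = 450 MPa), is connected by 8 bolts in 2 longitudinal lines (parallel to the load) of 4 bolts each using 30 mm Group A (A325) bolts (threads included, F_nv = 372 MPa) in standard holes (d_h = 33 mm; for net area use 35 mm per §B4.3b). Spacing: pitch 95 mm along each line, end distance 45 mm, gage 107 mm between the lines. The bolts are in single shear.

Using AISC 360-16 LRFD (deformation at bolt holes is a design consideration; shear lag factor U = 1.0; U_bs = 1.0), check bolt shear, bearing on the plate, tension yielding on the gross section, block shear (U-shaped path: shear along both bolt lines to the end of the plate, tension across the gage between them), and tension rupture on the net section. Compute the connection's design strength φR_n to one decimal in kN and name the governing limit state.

431.3 kN (net-section rupture governs)

Bolt shear: A_b = π(30)²/4 = 706.86 mm². φR_n = 0.75 × 372 × 706.86 × 8 × 1 = 1577.7 kN.
Bearing (6 mm plate, F_u = 450 MPa): end bolts L_c = 45 − 33/2 = 28.5, R_n = min(1.2×28.5×6×450, 2.4×30×6×450) = 92.34 kN/bolt; interior L_c = 95 − 33 = 62, R_n = 194.4 kN/bolt. φR_n = 0.75 × (2×92.34 + 6×194.4) = 1013.3 kN.
Tension yield (gross): A_g = 283×6 = 1698 mm². φR_n = 0.90 × 345 × 1698 = 527.2 kN.
Block shear: shear path 2×[45+3×95] = 2×330 mm, A_gv = 3960, A_nv = 2×(330 − 3.5×35)×6 = 2490 mm²; tension across gage: (107 − 1×35)×6 = 432 mm². R_n = min(0.6×450×2490, 0.6×345×3960) + 1.0×450×432 = min(672.3, 819.72) + 194.4 = 866.7 kN. φR_n = 0.75 × 866.7 = 650.0 kN.
Tension rupture (net): A_n = (283 − 2×35)×6 = 1278 mm² (U = 1.0, A_e = A_n). φR_n = 0.75 × 450 × 1278 = 431.3 kN.
Governing: min(1577.7, 1013.3, 527.2, 650.0, 431.3) = 431.3 kN → net-section rupture.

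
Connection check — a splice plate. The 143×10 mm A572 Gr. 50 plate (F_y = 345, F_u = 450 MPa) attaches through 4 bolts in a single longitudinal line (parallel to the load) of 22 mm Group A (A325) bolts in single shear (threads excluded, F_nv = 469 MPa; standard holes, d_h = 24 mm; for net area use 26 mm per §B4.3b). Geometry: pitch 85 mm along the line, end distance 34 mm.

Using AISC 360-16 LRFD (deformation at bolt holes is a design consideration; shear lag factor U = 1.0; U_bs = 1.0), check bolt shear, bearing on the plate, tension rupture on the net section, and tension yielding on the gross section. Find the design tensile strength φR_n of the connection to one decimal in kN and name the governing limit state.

Bolt shear: A_b = π(22)²/4 = 380.13 mm². φR_n = 0.75 × 469 × 380.13 × 4 × 1 = 534.8 kN.
Bearing (10 mm plate, F_u = 450 MPa): end bolts L_c = 34 − 24/2 = 22, R_n = min(1.2×22×10×450, 2.4×22×10×450) = 118.8 kN/bolt; interior L_c = 85 − 24 = 61, R_n = 237.6 kN/bolt. φR_n = 0.75 × (1×118.8 + 3×237.6) = 623.7 kN.
Tension rupture (net): A_n = (143 − 1×26)×10 = 1170 mm² (U = 1.0, A_e = A_n). φR_n = 0.75 × 450 × 1170 = 394.9 kN.
Tension yield (gross): A_g = 143×10 = 1430 mm². φR_n = 0.90 × 345 × 1430 = 444.0 kN.
Governing: min(534.8, 623.7, 394.9, 444.0) = 394.9 kN → net-section rupture.

394.9 kN (net-section rupture governs)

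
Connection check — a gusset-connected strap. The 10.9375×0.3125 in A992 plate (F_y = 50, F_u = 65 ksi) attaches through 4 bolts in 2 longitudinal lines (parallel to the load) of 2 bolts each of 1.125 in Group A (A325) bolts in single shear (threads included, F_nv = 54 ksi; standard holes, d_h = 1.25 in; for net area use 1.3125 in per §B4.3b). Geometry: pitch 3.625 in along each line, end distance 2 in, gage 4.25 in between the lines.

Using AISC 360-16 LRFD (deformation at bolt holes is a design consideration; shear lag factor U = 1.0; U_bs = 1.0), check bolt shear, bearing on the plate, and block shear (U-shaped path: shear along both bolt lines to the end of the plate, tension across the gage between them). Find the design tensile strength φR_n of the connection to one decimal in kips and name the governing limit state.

Bolt shear: A_b = π(1.125)²/4 = 0.99402 in². φR_n = 0.75 × 54 × 0.99402 × 4 × 1 = 161.0 kips.
Bearing (0.3125 in plate, F_u = 65 ksi): end bolts L_c = 2 − 1.25/2 = 1.375, R_n = min(1.2×1.375×0.3125×65, 2.4×1.125×0.3125×65) = 33.516 kips/bolt; interior L_c = 3.625 − 1.25 = 2.375, R_n = 54.844 kips/bolt. φR_n = 0.75 × (2×33.516 + 2×54.844) = 132.5 kips.
Block shear: shear path 2×[2+1×3.625] = 2×5.625 in, A_gv = 3.5156, A_nv = 2×(5.625 − 1.5×1.3125)×0.3125 = 2.2852 in²; tension across gage: (4.25 − 1×1.3125)×0.3125 = 0.91797 in². R_n = min(0.6×65×2.2852, 0.6×50×3.5156) + 1.0×65×0.91797 = min(89.123, 105.47) + 59.668 = 148.79 kips. φR_n = 0.75 × 148.79 = 111.6 kips.
Governing: min(161.0, 132.5, 111.6) = 111.6 kips → block shear.

111.6 kips (block shear governs)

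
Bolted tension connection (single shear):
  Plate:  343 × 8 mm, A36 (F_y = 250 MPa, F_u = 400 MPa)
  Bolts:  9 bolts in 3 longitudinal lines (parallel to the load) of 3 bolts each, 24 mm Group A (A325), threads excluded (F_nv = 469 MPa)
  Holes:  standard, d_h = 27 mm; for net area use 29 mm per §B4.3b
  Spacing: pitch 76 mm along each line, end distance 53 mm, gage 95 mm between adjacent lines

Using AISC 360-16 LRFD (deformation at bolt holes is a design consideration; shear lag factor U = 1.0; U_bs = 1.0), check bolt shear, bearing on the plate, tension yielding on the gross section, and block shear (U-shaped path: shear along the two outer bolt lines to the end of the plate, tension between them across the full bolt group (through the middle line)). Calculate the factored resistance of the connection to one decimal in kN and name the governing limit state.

617.4 kN (gross-section yield governs)

Bolt shear: A_b = π(24)²/4 = 452.39 mm². φR_n = 0.75 × 469 × 452.39 × 9 × 1 = 1432.2 kN.
Bearing (8 mm plate, F_u = 400 MPa): end bolts L_c = 53 − 27/2 = 39.5, R_n = min(1.2×39.5×8×400, 2.4×24×8×400) = 151.68 kN/bolt; interior L_c = 76 − 27 = 49, R_n = 184.32 kN/bolt. φR_n = 0.75 × (3×151.68 + 6×184.32) = 1170.7 kN.
Tension yield (gross): A_g = 343×8 = 2744 mm². φR_n = 0.90 × 250 × 2744 = 617.4 kN.
Block shear: shear path 2×[53+2×76] = 2×205 mm, A_gv = 3280, A_nv = 2×(205 − 2.5×29)×8 = 2120 mm²; tension across gage: (190 − 2×29)×8 = 1056 mm². R_n = min(0.6×400×2120, 0.6×250×3280) + 1.0×400×1056 = min(508.8, 492) + 422.4 = 914.4 kN. φR_n = 0.75 × 914.4 = 685.8 kN.
Governing: min(1432.2, 1170.7, 617.4, 685.8) = 617.4 kN → gross-section yield.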